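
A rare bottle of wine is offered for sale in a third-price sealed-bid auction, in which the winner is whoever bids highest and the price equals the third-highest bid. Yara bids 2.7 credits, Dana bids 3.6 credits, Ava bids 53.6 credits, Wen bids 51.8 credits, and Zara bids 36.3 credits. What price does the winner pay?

Price paid: 36.3 credits.

Sorted high to low: Ava 53.6 credits, then Wen 51.8 credits, then Zara 36.3 credits, then Dana 3.6 credits, then Yara 2.7 credits.
Ava is the highest bidder, so Ava wins.
Under the third-price rule, the price is the third-highest bid: 36.3 credits.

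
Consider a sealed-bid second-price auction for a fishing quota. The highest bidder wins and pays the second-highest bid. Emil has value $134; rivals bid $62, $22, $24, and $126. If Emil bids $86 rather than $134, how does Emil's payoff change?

Change in payoff: -$8.

The highest competing bid is $126.
Bidding truthfully at $134: Emil has the top bid, wins, and pays the second-highest bid $126. Payoff = $134 − $126 = $8.
Bidding $86: the top bid is $126 (a rival), so Emil loses. Payoff = $0.
Change = $0 − $8 = -$8.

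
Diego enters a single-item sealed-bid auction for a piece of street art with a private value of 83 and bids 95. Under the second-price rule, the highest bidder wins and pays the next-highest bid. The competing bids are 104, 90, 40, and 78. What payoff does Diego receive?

Diego's payoff: 0.

Highest competing bid: 104.
Diego's bid 95 is not the highest, so Diego loses, pays nothing, and earns zero payoff.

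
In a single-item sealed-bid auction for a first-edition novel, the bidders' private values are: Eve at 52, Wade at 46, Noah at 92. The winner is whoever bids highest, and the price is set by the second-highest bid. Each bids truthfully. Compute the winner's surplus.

40

Ranking the bids: Noah 92 > Eve 52 > Wade 46.
Noah wins with the top bid and pays the second-highest, 52.
Surplus = 92 − 52 = 40.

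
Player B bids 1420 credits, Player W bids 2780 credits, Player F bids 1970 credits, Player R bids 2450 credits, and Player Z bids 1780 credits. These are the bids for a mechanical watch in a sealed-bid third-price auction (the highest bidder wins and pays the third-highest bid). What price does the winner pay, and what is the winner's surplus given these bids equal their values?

Price 1970 credits; surplus 810 credits.

Bids in descending order: Player W 2780 credits, then Player R 2450 credits, then Player F 1970 credits, then Player Z 1780 credits, then Player B 1420 credits.
Player W is the highest bidder, so Player W wins.
Under the third-price rule, the price is the third-highest bid: 1970 credits.
Surplus = 2780 credits − 1970 credits = 810 credits.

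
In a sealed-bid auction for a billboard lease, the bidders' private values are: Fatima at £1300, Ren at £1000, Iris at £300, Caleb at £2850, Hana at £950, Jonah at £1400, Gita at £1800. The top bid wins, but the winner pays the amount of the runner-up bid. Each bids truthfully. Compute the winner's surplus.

Sorted high to low: Caleb £2850 > Gita £1800 > Jonah £1400 > Fatima £1300 > Ren £1000 > Hana £950 > Iris £300.
Caleb wins with the top bid and pays the second-highest, £1800.
Surplus = £2850 − £1800 = £1050.

Surplus = £1050.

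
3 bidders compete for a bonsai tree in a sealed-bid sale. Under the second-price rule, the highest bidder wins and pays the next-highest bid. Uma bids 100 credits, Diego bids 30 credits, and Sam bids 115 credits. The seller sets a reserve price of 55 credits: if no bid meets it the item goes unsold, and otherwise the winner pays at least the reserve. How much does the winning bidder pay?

Bids in descending order: Sam 115 credits > Uma 100 credits > Diego 30 credits.
Sam has the highest bid, so Sam wins.
The second-highest bid is 100 credits, which exceeds the reserve, so that sets the price.

100 credits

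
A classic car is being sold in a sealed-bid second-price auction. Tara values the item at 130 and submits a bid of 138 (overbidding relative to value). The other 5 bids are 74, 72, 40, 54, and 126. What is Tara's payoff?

Payoff = 4.

Highest competing bid: 126.
Tara's bid 138 is the highest overall, so Tara wins and pays the second-highest bid, 126.
Payoff = value − price = 130 − 126 = 4.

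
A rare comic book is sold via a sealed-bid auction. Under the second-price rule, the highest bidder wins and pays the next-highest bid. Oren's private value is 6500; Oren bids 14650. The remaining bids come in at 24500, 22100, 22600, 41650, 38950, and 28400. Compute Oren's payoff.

0

Highest competing bid: 41650.
Oren's bid 14650 is not the highest, so Oren loses, pays nothing, and earns zero payoff.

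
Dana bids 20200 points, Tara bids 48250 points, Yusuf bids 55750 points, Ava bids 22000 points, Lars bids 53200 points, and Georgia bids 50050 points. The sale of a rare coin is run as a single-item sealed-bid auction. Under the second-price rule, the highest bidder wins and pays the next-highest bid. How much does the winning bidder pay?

Ordered from highest: Yusuf 55750 points > Lars 53200 points > Georgia 50050 points > Tara 48250 points > Ava 22000 points > Dana 20200 points.
Yusuf has the highest bid, so Yusuf wins.
The second-highest bid is 53200 points, so that is what Yusuf pays.

Price paid: 53200 points.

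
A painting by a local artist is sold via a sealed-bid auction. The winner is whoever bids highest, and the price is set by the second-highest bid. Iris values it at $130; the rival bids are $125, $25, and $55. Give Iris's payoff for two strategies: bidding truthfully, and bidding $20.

The highest competing bid is $125.
Bidding truthfully at $130: Iris has the top bid, wins, and pays the second-highest bid $125. Payoff = $130 − $125 = $5.
Bidding $20: the top bid is $125 (a rival), so Iris loses. Payoff = $0.
Deviating from a truthful bid can only lose payoff in a second-price auction — never gain.

Truthful: $5; alternative: $0.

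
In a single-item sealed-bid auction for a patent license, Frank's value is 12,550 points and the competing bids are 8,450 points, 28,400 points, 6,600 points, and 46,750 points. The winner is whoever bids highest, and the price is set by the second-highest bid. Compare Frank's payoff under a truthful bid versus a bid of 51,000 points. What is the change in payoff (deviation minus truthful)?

The highest competing bid is 46,750 points.
Bidding truthfully at 12,550 points: the top bid is 46,750 points (a rival), so Frank loses. Payoff = 0 points.
Bidding 51,000 points: Frank has the top bid, wins, and pays the second-highest bid 46,750 points. Payoff = 12,550 points − 46,750 points = -34,200 points.
Change = -34,200 points − 0 points = -34,200 points.
This is the dominant-strategy logic: truthful bidding weakly beats any alternative.

Change in payoff: -34,200 points.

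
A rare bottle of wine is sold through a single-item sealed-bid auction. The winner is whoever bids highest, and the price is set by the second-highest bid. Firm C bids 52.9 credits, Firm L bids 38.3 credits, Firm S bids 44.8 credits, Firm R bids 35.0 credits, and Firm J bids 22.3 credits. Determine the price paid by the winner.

Price paid: 44.8 credits.

Sorted high to low: Firm C 52.9 credits, then Firm S 44.8 credits, then Firm L 38.3 credits, then Firm R 35.0 credits, then Firm J 22.3 credits.
Firm C has the highest bid, so Firm C wins.
The second-highest bid is 44.8 credits, so that is what Firm C pays.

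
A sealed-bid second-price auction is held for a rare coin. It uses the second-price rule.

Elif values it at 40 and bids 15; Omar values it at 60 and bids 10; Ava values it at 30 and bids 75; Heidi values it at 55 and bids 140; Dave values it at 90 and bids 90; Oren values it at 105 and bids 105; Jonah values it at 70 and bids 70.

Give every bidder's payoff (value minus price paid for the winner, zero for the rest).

Elif 0, Omar 0, Ava 0, Heidi -50, Dave 0, Oren 0, Jonah 0.

Ordered from highest: Heidi 140; Oren 105; Dave 90; Ava 75; Jonah 70; Elif 15; Omar 10.
Heidi has the top bid and wins; the price is the second-highest bid, 105.
Heidi's payoff = 55 − 105 = -50. All other bidders lose, so their payoff is 0.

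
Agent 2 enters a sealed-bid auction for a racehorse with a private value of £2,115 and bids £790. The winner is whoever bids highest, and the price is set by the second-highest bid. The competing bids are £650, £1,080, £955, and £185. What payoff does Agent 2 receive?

Highest competing bid: £1,080.
Agent 2's bid £790 is not the highest, so Agent 2 loses, pays nothing, and earns zero payoff.

Payoff = £0.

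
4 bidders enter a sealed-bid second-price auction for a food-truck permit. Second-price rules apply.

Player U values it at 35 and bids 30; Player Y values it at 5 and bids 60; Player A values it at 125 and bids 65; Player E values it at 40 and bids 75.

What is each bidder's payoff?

Bids in descending order: Player E 75 > Player A 65 > Player Y 60 > Player U 30.
Player E has the top bid and wins; the price is the second-highest bid, 65.
Player E's payoff = 40 − 65 = -25. All other bidders lose, so their payoff is 0.

Payoffs: Player U 0, Player Y 0, Player A 0, Player E -25.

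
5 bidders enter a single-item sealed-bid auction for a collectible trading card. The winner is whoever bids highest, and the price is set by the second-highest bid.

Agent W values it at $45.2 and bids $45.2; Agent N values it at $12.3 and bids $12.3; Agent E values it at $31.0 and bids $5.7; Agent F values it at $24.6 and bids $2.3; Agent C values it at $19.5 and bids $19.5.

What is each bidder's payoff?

Payoffs: Agent W $25.7, Agent N $0.0, Agent E $0.0, Agent F $0.0, Agent C $0.0.

Ordered from highest: Agent W $45.2 > Agent C $19.5 > Agent N $12.3 > Agent E $5.7 > Agent F $2.3.
Agent W has the top bid and wins; the price is the second-highest bid, $19.5.
Agent W's payoff = $45.2 − $19.5 = $25.7. All other bidders lose, so their payoff is 0.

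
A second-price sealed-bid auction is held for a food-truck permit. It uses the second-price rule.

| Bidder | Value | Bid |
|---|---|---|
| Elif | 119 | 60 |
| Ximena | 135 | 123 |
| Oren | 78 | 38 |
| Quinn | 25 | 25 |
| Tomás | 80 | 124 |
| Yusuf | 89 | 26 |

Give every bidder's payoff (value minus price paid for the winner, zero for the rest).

Bids in descending order: Tomás 124 > Ximena 123 > Elif 60 > Oren 38 > Yusuf 26 > Quinn 25.
Tomás has the top bid and wins; the price is the second-highest bid, 123.
Tomás's payoff = 80 − 123 = -43. All other bidders lose, so their payoff is 0.

Payoffs: Elif 0, Ximena 0, Oren 0, Quinn 0, Tomás -43, Yusuf 0.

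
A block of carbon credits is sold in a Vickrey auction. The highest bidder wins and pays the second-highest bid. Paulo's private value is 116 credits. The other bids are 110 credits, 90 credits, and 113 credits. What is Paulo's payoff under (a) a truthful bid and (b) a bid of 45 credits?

The highest competing bid is 113 credits.
Bidding truthfully at 116 credits: Paulo has the top bid, wins, and pays the second-highest bid 113 credits. Payoff = 116 credits − 113 credits = 3 credits.
Bidding 45 credits: the top bid is 113 credits (a rival), so Paulo loses. Payoff = 0 credits.

(a) 3 credits  (b) 0 credits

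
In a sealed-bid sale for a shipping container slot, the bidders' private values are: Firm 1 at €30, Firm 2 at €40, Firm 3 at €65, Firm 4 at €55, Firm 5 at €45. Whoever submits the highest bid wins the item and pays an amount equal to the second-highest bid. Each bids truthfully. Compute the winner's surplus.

€10

Bids in descending order: Firm 3 €65, then Firm 4 €55, then Firm 5 €45, then Firm 2 €40, then Firm 1 €30.
Firm 3 wins with the top bid and pays the second-highest, €55.
Surplus = €65 − €55 = €10.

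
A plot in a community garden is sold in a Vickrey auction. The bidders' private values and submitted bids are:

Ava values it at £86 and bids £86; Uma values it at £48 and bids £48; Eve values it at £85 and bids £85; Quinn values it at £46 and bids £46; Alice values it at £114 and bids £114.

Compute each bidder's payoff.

Ranking the bids: Alice £114; Ava £86; Eve £85; Uma £48; Quinn £46.
Alice has the top bid and wins; the price is the second-highest bid, £86.
Alice's payoff = £114 − £86 = £28. All other bidders lose, so their payoff is 0.

Ava £0, Uma £0, Eve £0, Quinn £0, Alice £28.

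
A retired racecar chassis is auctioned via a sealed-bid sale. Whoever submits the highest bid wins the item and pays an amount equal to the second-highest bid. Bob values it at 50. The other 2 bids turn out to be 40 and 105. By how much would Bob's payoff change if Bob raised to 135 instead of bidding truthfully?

Payoff change: -55.

The highest competing bid is 105.
Bidding truthfully at 50: the top bid is 105 (a rival), so Bob loses. Payoff = 0.
Bidding 135: Bob has the top bid, wins, and pays the second-highest bid 105. Payoff = 50 − 105 = -55.
Change = -55 − 0 = -55.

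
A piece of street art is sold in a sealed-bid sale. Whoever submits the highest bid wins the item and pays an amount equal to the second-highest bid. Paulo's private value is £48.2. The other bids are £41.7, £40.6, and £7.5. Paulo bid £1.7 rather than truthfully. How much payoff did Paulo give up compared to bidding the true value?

£6.5

The highest competing bid is £41.7.
Bidding truthfully at £48.2: Paulo has the top bid, wins, and pays the second-highest bid £41.7. Payoff = £48.2 − £41.7 = £6.5.
Bidding £1.7: the top bid is £41.7 (a rival), so Paulo loses. Payoff = £0.0.
Regret = truthful payoff − actual payoff = £6.5 − £0.0 = £6.5.
This is the dominant-strategy logic: truthful bidding weakly beats any alternative.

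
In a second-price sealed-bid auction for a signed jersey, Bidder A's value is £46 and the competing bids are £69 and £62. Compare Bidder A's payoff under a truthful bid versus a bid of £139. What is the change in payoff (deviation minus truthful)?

The highest competing bid is £69.
Bidding truthfully at £46: the top bid is £69 (a rival), so Bidder A loses. Payoff = £0.
Bidding £139: Bidder A has the top bid, wins, and pays the second-highest bid £69. Payoff = £46 − £69 = -£23.
Change = -£23 − £0 = -£23.

Payoff change: -£23.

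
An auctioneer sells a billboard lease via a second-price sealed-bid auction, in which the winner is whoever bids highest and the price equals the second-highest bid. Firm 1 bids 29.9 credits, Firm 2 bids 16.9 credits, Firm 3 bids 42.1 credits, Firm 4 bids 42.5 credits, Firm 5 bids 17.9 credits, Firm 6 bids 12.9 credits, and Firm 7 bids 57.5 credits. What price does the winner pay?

Price paid: 42.5 credits.

Bids in descending order: Firm 7 57.5 credits; Firm 4 42.5 credits; Firm 3 42.1 credits; Firm 1 29.9 credits; Firm 5 17.9 credits; Firm 2 16.9 credits; Firm 6 12.9 credits.
Firm 7 is the highest bidder, so Firm 7 wins.
Under the second-price rule, the price is the second-highest bid: 42.5 credits.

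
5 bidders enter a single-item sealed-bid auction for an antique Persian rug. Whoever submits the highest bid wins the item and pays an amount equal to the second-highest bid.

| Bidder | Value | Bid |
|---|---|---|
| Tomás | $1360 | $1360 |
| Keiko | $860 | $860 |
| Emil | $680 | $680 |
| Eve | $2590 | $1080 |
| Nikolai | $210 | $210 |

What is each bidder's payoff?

Tomás $280, Keiko $0, Emil $0, Eve $0, Nikolai $0.

Bids in descending order: Tomás $1360; Eve $1080; Keiko $860; Emil $680; Nikolai $210.
Tomás has the top bid and wins; the price is the second-highest bid, $1080.
Tomás's payoff = $1360 − $1080 = $280. All other bidders lose, so their payoff is 0.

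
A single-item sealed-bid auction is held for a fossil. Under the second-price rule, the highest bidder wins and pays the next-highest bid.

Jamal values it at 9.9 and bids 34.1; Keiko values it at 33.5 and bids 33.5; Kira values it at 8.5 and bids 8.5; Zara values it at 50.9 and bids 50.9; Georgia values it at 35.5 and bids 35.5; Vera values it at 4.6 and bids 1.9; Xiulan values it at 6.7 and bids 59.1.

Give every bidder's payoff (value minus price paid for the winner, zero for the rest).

Bids in descending order: Xiulan 59.1; Zara 50.9; Georgia 35.5; Jamal 34.1; Keiko 33.5; Kira 8.5; Vera 1.9.
Xiulan has the top bid and wins; the price is the second-highest bid, 50.9.
Xiulan's payoff = 6.7 − 50.9 = -44.2. All other bidders lose, so their payoff is 0.

Payoffs: Jamal 0.0, Keiko 0.0, Kira 0.0, Zara 0.0, Georgia 0.0, Vera 0.0, Xiulan -44.2.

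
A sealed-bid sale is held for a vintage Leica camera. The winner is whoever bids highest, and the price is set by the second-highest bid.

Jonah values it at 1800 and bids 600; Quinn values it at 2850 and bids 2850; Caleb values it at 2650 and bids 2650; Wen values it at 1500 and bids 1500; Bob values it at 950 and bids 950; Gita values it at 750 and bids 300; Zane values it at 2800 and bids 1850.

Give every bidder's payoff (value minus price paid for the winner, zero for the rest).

Jonah 0, Quinn 200, Caleb 0, Wen 0, Bob 0, Gita 0, Zane 0.

Sorted high to low: Quinn 2850 > Caleb 2650 > Zane 1850 > Wen 1500 > Bob 950 > Jonah 600 > Gita 300.
Quinn has the top bid and wins; the price is the second-highest bid, 2650.
Quinn's payoff = 2850 − 2650 = 200. All other bidders lose, so their payoff is 0.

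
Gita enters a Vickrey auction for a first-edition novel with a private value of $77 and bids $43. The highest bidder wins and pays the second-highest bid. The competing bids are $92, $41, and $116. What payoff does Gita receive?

$0

Highest competing bid: $116.
Gita's bid $43 is not the highest, so Gita loses, pays nothing, and earns zero payoff.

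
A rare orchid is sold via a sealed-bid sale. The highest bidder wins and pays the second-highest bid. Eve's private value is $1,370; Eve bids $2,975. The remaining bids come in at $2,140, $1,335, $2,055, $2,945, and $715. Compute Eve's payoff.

Highest competing bid: $2,945.
Eve's bid $2,975 is the highest overall, so Eve wins and pays the second-highest bid, $2,945.
Payoff = value − price = $1,370 − $2,945 = -$1,575.
Overbidding won the item at a price above value — truthful bidding would have avoided this loss.

-$1,575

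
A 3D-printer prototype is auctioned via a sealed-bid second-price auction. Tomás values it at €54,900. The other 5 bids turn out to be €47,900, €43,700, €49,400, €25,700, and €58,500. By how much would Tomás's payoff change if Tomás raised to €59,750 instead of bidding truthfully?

The highest competing bid is €58,500.
Bidding truthfully at €54,900: the top bid is €58,500 (a rival), so Tomás loses. Payoff = €0.
Bidding €59,750: Tomás has the top bid, wins, and pays the second-highest bid €58,500. Payoff = €54,900 − €58,500 = -€3,600.
Change = -€3,600 − €0 = -€3,600.

Payoff change: -€3,600.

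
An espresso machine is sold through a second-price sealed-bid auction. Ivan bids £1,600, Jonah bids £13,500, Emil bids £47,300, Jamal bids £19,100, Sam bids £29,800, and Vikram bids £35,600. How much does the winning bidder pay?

Price paid: £35,600.

Sorted high to low: Emil £47,300 > Vikram £35,600 > Sam £29,800 > Jamal £19,100 > Jonah £13,500 > Ivan £1,600.
Emil has the highest bid, so Emil wins.
The second-highest bid is £35,600, so that is what Emil pays.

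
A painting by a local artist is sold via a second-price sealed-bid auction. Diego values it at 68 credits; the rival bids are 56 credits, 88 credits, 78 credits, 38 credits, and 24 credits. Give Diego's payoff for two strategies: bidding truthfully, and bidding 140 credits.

(a) 0 credits  (b) -20 credits

The highest competing bid is 88 credits.
Bidding truthfully at 68 credits: the top bid is 88 credits (a rival), so Diego loses. Payoff = 0 credits.
Bidding 140 credits: Diego has the top bid, wins, and pays the second-highest bid 88 credits. Payoff = 68 credits − 88 credits = -20 credits.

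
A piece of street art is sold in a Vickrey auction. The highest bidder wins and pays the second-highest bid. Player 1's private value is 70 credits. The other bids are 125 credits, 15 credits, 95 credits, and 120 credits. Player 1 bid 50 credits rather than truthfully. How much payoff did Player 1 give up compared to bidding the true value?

The highest competing bid is 125 credits.
Bidding truthfully at 70 credits: the top bid is 125 credits (a rival), so Player 1 loses. Payoff = 0 credits.
Bidding 50 credits: the top bid is 125 credits (a rival), so Player 1 loses. Payoff = 0 credits.
Regret = truthful payoff − actual payoff = 0 credits − 0 credits = 0 credits.
The bid only affects whether you win, not the price — here both bids land on the same side of the top rival bid, so the deviation is payoff-neutral.

0 credits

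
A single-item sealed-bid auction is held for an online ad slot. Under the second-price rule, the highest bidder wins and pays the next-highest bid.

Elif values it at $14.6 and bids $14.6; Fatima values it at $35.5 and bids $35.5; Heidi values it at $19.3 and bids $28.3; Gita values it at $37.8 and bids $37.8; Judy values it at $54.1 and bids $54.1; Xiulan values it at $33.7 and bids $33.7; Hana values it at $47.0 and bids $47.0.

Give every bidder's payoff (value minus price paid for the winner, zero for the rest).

Ordered from highest: Judy $54.1 > Hana $47.0 > Gita $37.8 > Fatima $35.5 > Xiulan $33.7 > Heidi $28.3 > Elif $14.6.
Judy has the top bid and wins; the price is the second-highest bid, $47.0.
Judy's payoff = $54.1 − $47.0 = $7.1. All other bidders lose, so their payoff is 0.

Elif $0.0, Fatima $0.0, Heidi $0.0, Gita $0.0, Judy $7.1, Xiulan $0.0, Hana $0.0.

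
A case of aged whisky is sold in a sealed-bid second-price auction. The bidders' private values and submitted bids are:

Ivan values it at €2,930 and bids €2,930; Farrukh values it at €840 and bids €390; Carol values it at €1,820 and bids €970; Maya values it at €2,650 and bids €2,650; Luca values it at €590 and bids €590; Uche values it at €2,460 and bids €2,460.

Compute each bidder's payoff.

Ranking the bids: Ivan €2,930 > Maya €2,650 > Uche €2,460 > Carol €970 > Luca €590 > Farrukh €390.
Ivan has the top bid and wins; the price is the second-highest bid, €2,650.
Ivan's payoff = €2,930 − €2,650 = €280. All other bidders lose, so their payoff is 0.

Ivan €280, Farrukh €0, Carol €0, Maya €0, Luca €0, Uche €0.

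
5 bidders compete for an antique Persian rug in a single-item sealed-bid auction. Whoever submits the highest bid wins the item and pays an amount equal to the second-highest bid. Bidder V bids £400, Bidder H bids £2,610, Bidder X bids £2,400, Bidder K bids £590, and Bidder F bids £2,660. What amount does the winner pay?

Ordered from highest: Bidder F £2,660; Bidder H £2,610; Bidder X £2,400; Bidder K £590; Bidder V £400.
Bidder F has the highest bid, so Bidder F wins.
The second-highest bid is £2,610, so that is what Bidder F pays.

£2,610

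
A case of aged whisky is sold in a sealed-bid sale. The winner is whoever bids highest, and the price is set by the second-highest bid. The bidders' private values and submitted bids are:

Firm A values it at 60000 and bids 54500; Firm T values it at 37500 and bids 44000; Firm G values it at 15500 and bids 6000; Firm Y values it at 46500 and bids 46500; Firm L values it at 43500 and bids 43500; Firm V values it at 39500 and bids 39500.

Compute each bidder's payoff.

Firm A 13500, Firm T 0, Firm G 0, Firm Y 0, Firm L 0, Firm V 0.

Ordered from highest: Firm A 54500 > Firm Y 46500 > Firm T 44000 > Firm L 43500 > Firm V 39500 > Firm G 6000.
Firm A has the top bid and wins; the price is the second-highest bid, 46500.
Firm A's payoff = 60000 − 46500 = 13500. All other bidders lose, so their payoff is 0.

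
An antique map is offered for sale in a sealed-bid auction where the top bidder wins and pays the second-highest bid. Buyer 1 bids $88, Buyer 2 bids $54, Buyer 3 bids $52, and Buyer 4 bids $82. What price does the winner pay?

Ordered from highest: Buyer 1 $88; Buyer 4 $82; Buyer 2 $54; Buyer 3 $52.
Buyer 1 is the highest bidder, so Buyer 1 wins.
Under the second-price rule, the price is the second-highest bid: $82.

The winner pays $82.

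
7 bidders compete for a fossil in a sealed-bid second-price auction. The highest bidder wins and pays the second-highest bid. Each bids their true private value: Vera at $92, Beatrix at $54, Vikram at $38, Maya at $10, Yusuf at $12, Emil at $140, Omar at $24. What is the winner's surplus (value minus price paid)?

Surplus = $48.

Ranking the bids: Emil $140; Vera $92; Beatrix $54; Vikram $38; Omar $24; Yusuf $12; Maya $10.
Emil wins with the top bid and pays the second-highest, $92.
Surplus = $140 − $92 = $48.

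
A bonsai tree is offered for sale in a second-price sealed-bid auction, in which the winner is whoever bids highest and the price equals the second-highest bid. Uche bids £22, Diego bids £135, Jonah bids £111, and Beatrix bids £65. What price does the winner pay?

Bids in descending order: Diego £135; Jonah £111; Beatrix £65; Uche £22.
Diego is the highest bidder, so Diego wins.
Under the second-price rule, the price is the second-highest bid: £111.

£111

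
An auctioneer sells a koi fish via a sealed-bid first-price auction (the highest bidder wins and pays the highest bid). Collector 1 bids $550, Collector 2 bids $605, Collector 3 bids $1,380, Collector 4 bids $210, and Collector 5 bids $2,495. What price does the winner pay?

The winner pays $2,495.

Sorted high to low: Collector 5 $2,495 > Collector 3 $1,380 > Collector 2 $605 > Collector 1 $550 > Collector 4 $210.
Collector 5 is the highest bidder, so Collector 5 wins.
Under the first-price rule, the price is the highest bid: $2,495.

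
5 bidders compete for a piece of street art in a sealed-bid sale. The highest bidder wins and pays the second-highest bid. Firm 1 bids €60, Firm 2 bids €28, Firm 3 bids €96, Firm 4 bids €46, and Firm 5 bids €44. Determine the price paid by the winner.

Bids in descending order: Firm 3 €96 > Firm 1 €60 > Firm 4 €46 > Firm 5 €44 > Firm 2 €28.
Firm 3 has the highest bid, so Firm 3 wins.
The second-highest bid is €60, so that is what Firm 3 pays.

€60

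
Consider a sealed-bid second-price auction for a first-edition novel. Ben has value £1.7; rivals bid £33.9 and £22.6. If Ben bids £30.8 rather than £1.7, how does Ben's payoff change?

£0.0

The highest competing bid is £33.9.
Bidding truthfully at £1.7: the top bid is £33.9 (a rival), so Ben loses. Payoff = £0.0.
Bidding £30.8: the top bid is £33.9 (a rival), so Ben loses. Payoff = £0.0.
Change = £0.0 − £0.0 = £0.0.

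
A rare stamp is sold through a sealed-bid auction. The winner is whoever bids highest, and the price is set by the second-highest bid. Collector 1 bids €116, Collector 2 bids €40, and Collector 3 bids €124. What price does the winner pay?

The winner pays €116.

Bids in descending order: Collector 3 €124, then Collector 1 €116, then Collector 2 €40.
Collector 3 has the highest bid, so Collector 3 wins.
The second-highest bid is €116, so that is what Collector 3 pays.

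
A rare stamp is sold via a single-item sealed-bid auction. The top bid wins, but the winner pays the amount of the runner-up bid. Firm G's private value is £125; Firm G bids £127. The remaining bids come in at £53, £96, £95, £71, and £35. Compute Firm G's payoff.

Highest competing bid: £96.
Firm G's bid £127 is the highest overall, so Firm G wins and pays the second-highest bid, £96.
Payoff = value − price = £125 − £96 = £29.

Payoff = £29.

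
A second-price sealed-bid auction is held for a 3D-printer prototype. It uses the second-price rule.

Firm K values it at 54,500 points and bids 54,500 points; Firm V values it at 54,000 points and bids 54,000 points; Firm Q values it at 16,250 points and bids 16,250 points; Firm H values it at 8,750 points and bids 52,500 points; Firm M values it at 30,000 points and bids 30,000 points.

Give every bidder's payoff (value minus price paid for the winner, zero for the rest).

Firm K 500 points, Firm V 0 points, Firm Q 0 points, Firm H 0 points, Firm M 0 points.

Bids in descending order: Firm K 54,500 points, then Firm V 54,000 points, then Firm H 52,500 points, then Firm M 30,000 points, then Firm Q 16,250 points.
Firm K has the top bid and wins; the price is the second-highest bid, 54,000 points.
Firm K's payoff = 54,500 points − 54,000 points = 500 points. All other bidders lose, so their payoff is 0.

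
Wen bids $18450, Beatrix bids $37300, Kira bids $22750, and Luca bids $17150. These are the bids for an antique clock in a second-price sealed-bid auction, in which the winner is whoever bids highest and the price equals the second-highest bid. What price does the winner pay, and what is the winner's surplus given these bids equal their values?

Sorted high to low: Beatrix $37300 > Kira $22750 > Wen $18450 > Luca $17150.
Beatrix is the highest bidder, so Beatrix wins.
Under the second-price rule, the price is the second-highest bid: $22750.
Surplus = $37300 − $22750 = $14550.

The winner pays $22750 for a surplus of $14550.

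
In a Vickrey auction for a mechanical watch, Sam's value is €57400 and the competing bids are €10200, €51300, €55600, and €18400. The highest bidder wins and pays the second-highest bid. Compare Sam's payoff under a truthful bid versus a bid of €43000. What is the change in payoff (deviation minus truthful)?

-€1800

The highest competing bid is €55600.
Bidding truthfully at €57400: Sam has the top bid, wins, and pays the second-highest bid €55600. Payoff = €57400 − €55600 = €1800.
Bidding €43000: the top bid is €55600 (a rival), so Sam loses. Payoff = €0.
Change = €0 − €1800 = -€1800.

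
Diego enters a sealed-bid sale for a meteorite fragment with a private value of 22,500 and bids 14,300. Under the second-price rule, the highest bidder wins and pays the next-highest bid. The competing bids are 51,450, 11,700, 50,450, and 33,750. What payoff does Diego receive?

0

Highest competing bid: 51,450.
Diego's bid 14,300 is not the highest, so Diego loses, pays nothing, and earns zero payoff.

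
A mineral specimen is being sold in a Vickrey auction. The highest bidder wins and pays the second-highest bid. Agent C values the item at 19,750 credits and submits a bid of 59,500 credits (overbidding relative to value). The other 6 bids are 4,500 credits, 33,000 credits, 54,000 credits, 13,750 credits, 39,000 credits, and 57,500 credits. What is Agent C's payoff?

Highest competing bid: 57,500 credits.
Agent C's bid 59,500 credits is the highest overall, so Agent C wins and pays the second-highest bid, 57,500 credits.
Payoff = value − price = 19,750 credits − 57,500 credits = -37,750 credits.

-37,750 credits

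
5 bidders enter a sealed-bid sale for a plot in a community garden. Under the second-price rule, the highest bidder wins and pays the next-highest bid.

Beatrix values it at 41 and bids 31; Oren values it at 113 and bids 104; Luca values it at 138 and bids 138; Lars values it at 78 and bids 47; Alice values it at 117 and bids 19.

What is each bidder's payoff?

Bids in descending order: Luca 138 > Oren 104 > Lars 47 > Beatrix 31 > Alice 19.
Luca has the top bid and wins; the price is the second-highest bid, 104.
Luca's payoff = 138 − 104 = 34. All other bidders lose, so their payoff is 0.

Beatrix 0, Oren 0, Luca 34, Lars 0, Alice 0.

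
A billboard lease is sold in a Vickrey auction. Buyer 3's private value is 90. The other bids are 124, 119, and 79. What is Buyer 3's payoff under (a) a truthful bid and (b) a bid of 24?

The highest competing bid is 124.
Bidding truthfully at 90: the top bid is 124 (a rival), so Buyer 3 loses. Payoff = 0.
Bidding 24: the top bid is 124 (a rival), so Buyer 3 loses. Payoff = 0.
The bid only affects whether you win, not the price — here both bids land on the same side of the top rival bid, so the deviation is payoff-neutral.

(a) 0  (b) 0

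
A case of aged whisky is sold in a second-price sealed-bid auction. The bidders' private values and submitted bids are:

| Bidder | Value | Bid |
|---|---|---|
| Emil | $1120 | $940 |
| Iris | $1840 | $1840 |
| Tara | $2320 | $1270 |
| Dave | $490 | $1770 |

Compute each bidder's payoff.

Emil $0, Iris $70, Tara $0, Dave $0.

Ranking the bids: Iris $1840; Dave $1770; Tara $1270; Emil $940.
Iris has the top bid and wins; the price is the second-highest bid, $1770.
Iris's payoff = $1840 − $1770 = $70. All other bidders lose, so their payoff is 0.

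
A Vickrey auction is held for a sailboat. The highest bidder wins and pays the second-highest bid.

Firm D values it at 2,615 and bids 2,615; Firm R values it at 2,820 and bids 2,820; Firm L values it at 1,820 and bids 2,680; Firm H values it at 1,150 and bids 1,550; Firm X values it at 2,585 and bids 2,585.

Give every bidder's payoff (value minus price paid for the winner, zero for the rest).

Sorted high to low: Firm R 2,820, then Firm L 2,680, then Firm D 2,615, then Firm X 2,585, then Firm H 1,550.
Firm R has the top bid and wins; the price is the second-highest bid, 2,680.
Firm R's payoff = 2,820 − 2,680 = 140. All other bidders lose, so their payoff is 0.

Firm D 0, Firm R 140, Firm L 0, Firm H 0, Firm X 0.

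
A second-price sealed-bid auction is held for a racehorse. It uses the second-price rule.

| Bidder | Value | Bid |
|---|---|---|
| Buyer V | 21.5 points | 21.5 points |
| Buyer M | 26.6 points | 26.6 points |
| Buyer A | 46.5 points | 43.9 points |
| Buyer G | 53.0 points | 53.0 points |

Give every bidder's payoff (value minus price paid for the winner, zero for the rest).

Ordered from highest: Buyer G 53.0 points, then Buyer A 43.9 points, then Buyer M 26.6 points, then Buyer V 21.5 points.
Buyer G has the top bid and wins; the price is the second-highest bid, 43.9 points.
Buyer G's payoff = 53.0 points − 43.9 points = 9.1 points. All other bidders lose, so their payoff is 0.

Buyer V 0.0 points, Buyer M 0.0 points, Buyer A 0.0 points, Buyer G 9.1 points.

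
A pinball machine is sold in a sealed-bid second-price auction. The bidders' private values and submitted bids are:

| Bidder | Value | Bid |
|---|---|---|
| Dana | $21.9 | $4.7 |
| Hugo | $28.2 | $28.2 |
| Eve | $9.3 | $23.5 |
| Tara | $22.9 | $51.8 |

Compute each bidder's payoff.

Ranking the bids: Tara $51.8 > Hugo $28.2 > Eve $23.5 > Dana $4.7.
Tara has the top bid and wins; the price is the second-highest bid, $28.2.
Tara's payoff = $22.9 − $28.2 = -$5.3. All other bidders lose, so their payoff is 0.

Payoffs: Dana $0.0, Hugo $0.0, Eve $0.0, Tara -$5.3.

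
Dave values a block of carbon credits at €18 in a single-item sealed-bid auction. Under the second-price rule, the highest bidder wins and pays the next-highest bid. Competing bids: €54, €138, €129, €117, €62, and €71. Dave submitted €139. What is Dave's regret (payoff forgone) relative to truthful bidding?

The highest competing bid is €138.
Bidding truthfully at €18: the top bid is €138 (a rival), so Dave loses. Payoff = €0.
Bidding €139: Dave has the top bid, wins, and pays the second-highest bid €138. Payoff = €18 − €138 = -€120.
Regret = truthful payoff − actual payoff = €0 − -€120 = €120.
This is the dominant-strategy logic: truthful bidding weakly beats any alternative.

Regret: €120.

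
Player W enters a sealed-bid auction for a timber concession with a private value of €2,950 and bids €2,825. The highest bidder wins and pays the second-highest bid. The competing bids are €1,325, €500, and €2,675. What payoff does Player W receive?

Highest competing bid: €2,675.
Player W's bid €2,825 is the highest overall, so Player W wins and pays the second-highest bid, €2,675.
Payoff = value − price = €2,950 − €2,675 = €275.

Player W's payoff: €275.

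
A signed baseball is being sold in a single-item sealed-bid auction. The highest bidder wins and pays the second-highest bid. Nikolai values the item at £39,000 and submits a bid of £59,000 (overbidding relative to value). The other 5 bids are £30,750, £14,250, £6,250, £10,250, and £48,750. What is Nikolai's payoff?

Payoff = -£9,750.

Highest competing bid: £48,750.
Nikolai's bid £59,000 is the highest overall, so Nikolai wins and pays the second-highest bid, £48,750.
Payoff = value − price = £39,000 − £48,750 = -£9,750.
Overbidding won the item at a price above value — truthful bidding would have avoided this loss.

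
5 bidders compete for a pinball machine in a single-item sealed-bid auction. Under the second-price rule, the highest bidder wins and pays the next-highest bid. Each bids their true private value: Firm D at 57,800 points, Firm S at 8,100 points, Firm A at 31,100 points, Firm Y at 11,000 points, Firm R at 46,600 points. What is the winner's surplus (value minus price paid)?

Surplus = 11,200 points.

Bids in descending order: Firm D 57,800 points > Firm R 46,600 points > Firm A 31,100 points > Firm Y 11,000 points > Firm S 8,100 points.
Firm D wins with the top bid and pays the second-highest, 46,600 points.
Surplus = 57,800 points − 46,600 points = 11,200 points.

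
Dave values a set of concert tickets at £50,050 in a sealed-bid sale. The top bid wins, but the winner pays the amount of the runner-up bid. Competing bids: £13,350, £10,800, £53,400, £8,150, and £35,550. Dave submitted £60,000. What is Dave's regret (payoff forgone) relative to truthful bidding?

Payoff forgone: £3,350.

The highest competing bid is £53,400.
Bidding truthfully at £50,050: the top bid is £53,400 (a rival), so Dave loses. Payoff = £0.
Bidding £60,000: Dave has the top bid, wins, and pays the second-highest bid £53,400. Payoff = £50,050 − £53,400 = -£3,350.
Regret = truthful payoff − actual payoff = £0 − -£3,350 = £3,350.
This is the dominant-strategy logic: truthful bidding weakly beats any alternative.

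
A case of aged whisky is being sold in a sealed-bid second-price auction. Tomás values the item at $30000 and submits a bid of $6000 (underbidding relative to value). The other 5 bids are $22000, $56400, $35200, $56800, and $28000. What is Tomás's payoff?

Highest competing bid: $56800.
Tomás's bid $6000 is not the highest, so Tomás loses, pays nothing, and earns zero payoff.

Tomás's payoff: $0.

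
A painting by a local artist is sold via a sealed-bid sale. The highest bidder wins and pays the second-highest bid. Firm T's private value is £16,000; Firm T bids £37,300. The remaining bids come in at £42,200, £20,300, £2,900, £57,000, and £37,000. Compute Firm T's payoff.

Highest competing bid: £57,000.
Firm T's bid £37,300 is not the highest, so Firm T loses, pays nothing, and earns zero payoff.

£0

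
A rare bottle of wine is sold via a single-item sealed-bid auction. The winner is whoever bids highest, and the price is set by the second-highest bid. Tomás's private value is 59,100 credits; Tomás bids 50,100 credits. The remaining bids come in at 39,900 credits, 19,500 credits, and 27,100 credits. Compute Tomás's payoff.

Highest competing bid: 39,900 credits.
Tomás's bid 50,100 credits is the highest overall, so Tomás wins and pays the second-highest bid, 39,900 credits.
Payoff = value − price = 59,100 credits − 39,900 credits = 19,200 credits.

19,200 credits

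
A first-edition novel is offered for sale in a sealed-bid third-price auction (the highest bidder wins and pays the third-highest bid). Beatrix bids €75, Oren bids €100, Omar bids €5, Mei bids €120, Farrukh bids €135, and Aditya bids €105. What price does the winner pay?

Sorted high to low: Farrukh €135, then Mei €120, then Aditya €105, then Oren €100, then Beatrix €75, then Omar €5.
Farrukh is the highest bidder, so Farrukh wins.
Under the third-price rule, the price is the third-highest bid: €105.

Price paid: €105.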